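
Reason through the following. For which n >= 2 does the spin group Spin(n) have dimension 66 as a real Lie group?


dim Spin(n) = dim so(n) = n(n-1)/2.
Solve n(n-1)/2 = 66, i.e. n^2 - n - 132 = 0.
Discriminant = 1 + 8*66 = 529
n = (1 + sqrt(529))/2 = (1 + 23)/2 = 12


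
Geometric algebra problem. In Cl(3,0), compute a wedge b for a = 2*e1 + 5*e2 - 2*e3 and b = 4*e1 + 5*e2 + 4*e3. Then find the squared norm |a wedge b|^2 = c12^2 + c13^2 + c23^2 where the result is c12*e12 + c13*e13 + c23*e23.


a wedge b = (a1*b2 - a2*b1)*e12 + (a1*b3 - a3*b1)*e13 + (a2*b3 - a3*b2)*e23
e12 coeff: 2*5 - 5*4 = 10 - 20 = -10
e13 coeff: 2*4 - (-2)*4 = 8 - (-8) = 16
e23 coeff: 5*4 - (-2)*5 = 20 - (-10) = 30
|a wedge b|^2 = (-10)^2 + 16^2 + 30^2
= 100 + 256 + 900
= 1256


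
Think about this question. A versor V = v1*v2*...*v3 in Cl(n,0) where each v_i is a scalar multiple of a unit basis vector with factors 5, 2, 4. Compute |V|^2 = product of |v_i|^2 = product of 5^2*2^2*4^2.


Each vector v_i has |v_i|^2 = s_i^2
Squared scales: 5^2 = 25, 2^2 = 4, 4^2 = 16
|V|^2 = 25 * 4 * 16
= 1600


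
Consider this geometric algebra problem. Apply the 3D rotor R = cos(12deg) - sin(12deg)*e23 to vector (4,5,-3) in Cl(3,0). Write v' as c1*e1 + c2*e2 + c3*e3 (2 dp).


Rotor R = cos(12deg) - sin(12deg)*e23
Rotation angle theta = 2 * 12 = 24 degrees in the e23 plane (e2 -> e3).
The component perpendicular to the plane (e1) is invariant: v'_1 = v1 = 4.00
cos(24deg) = 0.9135, sin(24deg) = 0.4067
v'_2 = v2*cos(theta) - v3*sin(theta) = 5*0.9135 - (-3)*0.4067 = 5.79
v'_3 = v2*sin(theta) + v3*cos(theta) = 5*0.4067 + (-3)*0.9135 = -0.71
v' = 4.00*e1 + 5.79*e2 - 0.71*e3


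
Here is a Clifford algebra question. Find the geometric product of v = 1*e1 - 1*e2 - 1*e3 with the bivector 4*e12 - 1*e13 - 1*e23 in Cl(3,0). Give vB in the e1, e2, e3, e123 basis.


vB has grade-1 (vector) and grade-3 (trivector) parts: vB = (v _| B) + (v ^ B).
Vector part <vB>_1:
  e1: -v2*b12 - v3*b13 = -(-1)*(4) - (-1)*(-1) = 3
  e2: v1*b12 - v3*b23 = (1)*(4) - (-1)*(-1) = 3
  e3: v1*b13 + v2*b23 = (1)*(-1) + (-1)*(-1) = 0
Trivector part <vB>_3:
  e123: v1*b23 - v2*b13 + v3*b12 = (1)*(-1) - (-1)*(-1) + (-1)*(4) = -6
vB = 3*e1 + 3*e2 + 0*e3 - 6*e123


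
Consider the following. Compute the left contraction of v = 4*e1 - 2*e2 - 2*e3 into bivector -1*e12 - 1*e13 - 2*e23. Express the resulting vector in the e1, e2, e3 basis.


Left contraction v _| B = <vB>_1 (grade-1 part of the geometric product vB).
Using e1_|e12 = e2, e2_|e12 = -e1, e1_|e13 = e3, e3_|e13 = -e1, e2_|e23 = e3, e3_|e23 = -e2:
e1 coeff: -v2*b12 - v3*b13 = -(-2)*(-1) - (-2)*(-1) = -4
e2 coeff: v1*b12 - v3*b23 = (4)*(-1) - (-2)*(-2) = -8
e3 coeff: v1*b13 + v2*b23 = (4)*(-1) + (-2)*(-2) = 0
v _| B = -4*e1 - 8*e2 + 0*e3


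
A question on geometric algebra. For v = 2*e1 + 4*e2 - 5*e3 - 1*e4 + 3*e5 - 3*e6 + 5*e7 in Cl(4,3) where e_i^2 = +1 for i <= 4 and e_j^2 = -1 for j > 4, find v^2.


v^2 = sum of c_i^2 * e_i^2
Positive signature terms (e_i^2 = +1): 2^2 + 4^2 + (-5)^2 + (-1)^2 = 46
Negative signature terms (e_j^2 = -1): 3^2 + (-3)^2 + 5^2 = 43
v^2 = 46 - 43 = 3


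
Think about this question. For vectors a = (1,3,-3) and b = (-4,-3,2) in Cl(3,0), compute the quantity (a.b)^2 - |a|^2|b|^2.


a . b = 1*(-4) + 3*(-3) + (-3)*2
= -4 + (-9) + (-6) = -19
|a|^2 = 1^2 + 3^2 + (-3)^2 = 19
|b|^2 = (-4)^2 + (-3)^2 + 2^2 = 29
(a.b)^2 = (-19)^2 = 361
|a|^2 * |b|^2 = 19 * 29 = 551
Result = 361 - 551 = -190


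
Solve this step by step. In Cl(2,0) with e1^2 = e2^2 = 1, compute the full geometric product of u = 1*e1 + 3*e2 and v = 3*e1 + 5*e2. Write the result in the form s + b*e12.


Expand: (1*e1 + 3*e2)(3*e1 + 5*e2)
= 1*3*e1e1 + 1*5*e1e2 + 3*3*e2e1 + 3*5*e2e2
Using e1^2 = e2^2 = 1, e2e1 = -e1e2:
Scalar part s = 1*3 + 3*5 = 3 + 15 = 18
Bivector part b = 1*5 - 3*3 = 5 - 9 = -4
uv = 18 - 4*e12


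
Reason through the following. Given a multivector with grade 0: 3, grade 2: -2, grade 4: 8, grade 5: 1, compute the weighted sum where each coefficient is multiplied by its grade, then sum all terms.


Grade-weighted sum = sum of grade_k * coefficient_k
0*3 = 0
2*(-2) = -4
4*8 = 32
5*1 = 5
Total = 0 + (-4) + 32 + 5 = 33


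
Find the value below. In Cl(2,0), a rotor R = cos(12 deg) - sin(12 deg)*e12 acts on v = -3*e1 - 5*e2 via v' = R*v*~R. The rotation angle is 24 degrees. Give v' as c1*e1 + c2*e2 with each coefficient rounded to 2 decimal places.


Rotor R = cos(12deg) - sin(12deg)*e12
Rotation angle theta = 2 * 12 = 24 degrees
v' = R*v*~R rotates v by theta.
cos(24deg) = 0.9135, sin(24deg) = 0.4067
v'_1 = -3*cos(24deg) - (-5)*sin(24deg)
= -3*0.9135 - (-5)*0.4067
= -0.71
v'_2 = -3*sin(24deg) + (-5)*cos(24deg)
= -3*0.4067 + (-5)*0.9135
= -5.79
v' = -0.71*e1 - 5.79*e2


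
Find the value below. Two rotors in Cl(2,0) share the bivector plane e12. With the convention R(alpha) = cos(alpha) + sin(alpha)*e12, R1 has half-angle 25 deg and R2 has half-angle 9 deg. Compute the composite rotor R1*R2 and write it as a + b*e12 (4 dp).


Same-plane rotors commute and their half-angles add:
R1*R2 = cos(a1 + a2) + sin(a1 + a2)*e12.
a1 + a2 = 25 + 9 = 34 deg
cos(34 deg) = 0.8290
sin(34 deg) = 0.5592
R1*R2 = 0.8290 + 0.5592*e12


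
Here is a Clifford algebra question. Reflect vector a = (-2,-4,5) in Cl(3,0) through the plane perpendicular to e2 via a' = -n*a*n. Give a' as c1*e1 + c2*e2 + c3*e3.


Reflection formula: a' = -n*a*n, with n = e2 (unit vector, n^2 = 1).
For reflection through hyperplane perp to e2:
The component along e2 flips sign, others stay.
a = (-2, -4, 5)
a' = (-2, 4, 5)
a' = -2*e1 + 4*e2 + 5*e3


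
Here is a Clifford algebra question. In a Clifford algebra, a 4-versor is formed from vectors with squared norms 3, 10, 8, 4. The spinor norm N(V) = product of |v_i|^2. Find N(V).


Spinor norm N(V) = |v1|^2 * |v2|^2 * ... * |v4|^2
= 3 * 10 * 8 * 4
Running product: 3, 30, 240, 960
N(V) = 960


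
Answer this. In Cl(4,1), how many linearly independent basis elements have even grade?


Even subalgebra dimension = 2^(n-1)
n = 4 + 1 = 5
2^(5 - 1) = 2^4 = 16
Verification: sum of C(5,k) for even k = 1 + 10 + 5 = 16
Result = 16


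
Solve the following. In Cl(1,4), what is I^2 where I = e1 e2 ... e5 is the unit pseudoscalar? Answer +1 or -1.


The pseudoscalar I = e1...e_n (product of all n generators) of Cl(p,q) satisfies I^2 = (-1)^(q + n(n-1)/2).
p = 1, q = 4, n = p + q = 5
n(n-1)/2 = 5 * 4 / 2 = 10
Exponent = q + n(n-1)/2 = 4 + 10 = 14
I^2 = (-1)^14 = +1


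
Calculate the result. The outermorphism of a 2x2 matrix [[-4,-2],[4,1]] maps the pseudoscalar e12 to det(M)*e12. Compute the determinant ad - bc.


The outermorphism of a linear map f sends e1^e2 to f(e1)^f(e2).
f(e1) = -4*e1 + 4*e2
f(e2) = -2*e1 + 1*e2
f(e1) ^ f(e2) = (-4*e1 + 4*e2) ^ (-2*e1 + 1*e2)
= (-4)*1*e12 + 4*(-2)*e21
= (-4 - (-8))*e12
= 4*e12
Coefficient = 4


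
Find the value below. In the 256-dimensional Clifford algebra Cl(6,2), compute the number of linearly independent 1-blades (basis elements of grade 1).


Number of grade-k basis blades in Cl(p,q) with n = p + q is C(n, k).
n = 6 + 2 = 8
C(8, 1) = 8! / (1! * 7!)
= 40320 / (1 * 5040)
= 8


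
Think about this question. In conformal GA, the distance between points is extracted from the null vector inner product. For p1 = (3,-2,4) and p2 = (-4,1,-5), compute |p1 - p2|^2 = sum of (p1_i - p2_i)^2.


p1 - p2 = (7, -3, 9)
|p1 - p2|^2 = 7^2 + (-3)^2 + 9^2
= 49 + 9 + 81
= 139


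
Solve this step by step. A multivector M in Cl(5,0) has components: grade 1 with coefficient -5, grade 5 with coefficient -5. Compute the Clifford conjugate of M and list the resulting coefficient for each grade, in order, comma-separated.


Clifford conjugate sign for grade k: (-1)^(k(k+1)/2)
Grade 1: (-1)^(1*2/2) = (-1)^1 = -1, coeff -5 -> 5
Grade 5: (-1)^(5*6/2) = (-1)^15 = -1, coeff -5 -> 5
Conjugated coefficients: 5, 5


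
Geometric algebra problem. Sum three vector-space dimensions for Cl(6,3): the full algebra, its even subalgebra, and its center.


n = 6 + 3 = 9
Total dim = 2^9 = 512
Even subalgebra dim = 2^8 = 256
n is odd, so center dim = 2
Sum = 512 + 256 + 2 = 770


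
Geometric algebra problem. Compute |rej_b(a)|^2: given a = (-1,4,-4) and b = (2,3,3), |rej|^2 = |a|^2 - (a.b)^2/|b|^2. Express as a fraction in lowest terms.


|a|^2 = (-1)^2 + 4^2 + (-4)^2 = 33
|b|^2 = 2^2 + 3^2 + 3^2 = 22
a . b = (-1)*2 + 4*3 + (-4)*3 = -2
(a.b)^2 = (-2)^2 = 4
|rej|^2 = 33 - 4/22
= (726 - 4)/22
= 722/22
In lowest terms: 361/11


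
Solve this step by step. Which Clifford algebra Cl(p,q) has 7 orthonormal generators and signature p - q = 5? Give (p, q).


We need p + q = 7 and p - q = 5.
Adding: 2p = 7 + 5 = 12, so p = 6.
Then q = 7 - 6 = 1.
(p, q) = (6, 1)


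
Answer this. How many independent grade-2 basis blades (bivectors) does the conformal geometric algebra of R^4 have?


The conformal model of R^4 uses Cl(5,1) with m = 4 + 2 = 6 generators.
Number of grade-2 blades = C(m, 2) = C(6, 2)
= 6*5/2 = 15


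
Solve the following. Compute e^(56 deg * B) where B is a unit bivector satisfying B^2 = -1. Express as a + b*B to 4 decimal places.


For a unit bivector B with B^2 = -1, the exponential series gives
e^(theta*B) = cos(theta) + sin(theta)*B (the GA analogue of Euler's formula).
theta = 56 degrees = 0.977384 rad
cos(56 deg) = 0.5592
sin(56 deg) = 0.8290
exp(theta*B) = 0.5592 + 0.8290*B


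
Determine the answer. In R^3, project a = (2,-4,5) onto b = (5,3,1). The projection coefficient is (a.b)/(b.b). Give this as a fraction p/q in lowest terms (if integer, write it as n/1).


Projection coefficient = (a . b) / (b . b)
a . b = 2*5 + (-4)*3 + 5*1
= 10 + (-12) + 5 = 3
b . b = 5^2 + 3^2 + 1^2
= 25 + 9 + 1 = 35
Coefficient = 3/35
In lowest terms: 3/35


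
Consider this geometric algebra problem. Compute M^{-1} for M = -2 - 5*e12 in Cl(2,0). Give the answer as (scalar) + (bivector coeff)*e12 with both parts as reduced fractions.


M = -2 - 5*e12, where e12^2 = -1.
Since M commutes with its reverse ~M = a - b*e12, M * ~M = a^2 - b^2*e12^2 = a^2 + b^2.
So M^{-1} = ~M / (a^2 + b^2) = (a - b*e12)/(a^2 + b^2).
a^2 + b^2 = 4 + 25 = 29
Scalar part = -2/29 = -2/29
Bivector coeff = 5/29 = 5/29
M^{-1} = -2/29 + 5/29*e12


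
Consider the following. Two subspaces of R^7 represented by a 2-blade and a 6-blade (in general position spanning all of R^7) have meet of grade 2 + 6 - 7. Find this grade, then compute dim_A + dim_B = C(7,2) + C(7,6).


Meet grade = grade(A) + grade(B) - n
= 2 + 6 - 7 = 1
C(7,2) = 21
C(7,6) = 7
dim_A + dim_B = 21 + 7 = 28


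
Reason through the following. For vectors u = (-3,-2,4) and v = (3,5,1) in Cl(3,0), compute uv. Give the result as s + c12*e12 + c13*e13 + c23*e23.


In Cl(3,0): e_i^2 = 1, e_ie_j = -e_je_i for i != j.
Scalar part = u . v = (-3)*3 + (-2)*5 + 4*1
= -9 + (-10) + 4 = -15
e12 coeff = (-3)*5 - (-2)*3 = -15 - (-6) = -9
e13 coeff = (-3)*1 - 4*3 = -3 - 12 = -15
e23 coeff = (-2)*1 - 4*5 = -2 - 20 = -22
uv = -15 - 9*e12 - 15*e13 - 22*e23


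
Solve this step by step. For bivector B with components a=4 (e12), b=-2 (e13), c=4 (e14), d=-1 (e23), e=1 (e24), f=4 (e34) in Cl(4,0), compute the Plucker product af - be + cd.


Plucker relation: af - be + cd
a*f = 4*4 = 16
b*e = (-2)*1 = -2
c*d = 4*(-1) = -4
af - be + cd = 16 - (-2) + (-4)
= 14


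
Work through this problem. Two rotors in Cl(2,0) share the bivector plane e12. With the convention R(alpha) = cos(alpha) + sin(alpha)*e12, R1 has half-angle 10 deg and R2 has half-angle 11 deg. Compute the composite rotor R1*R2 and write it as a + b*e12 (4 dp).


Same-plane rotors commute and their half-angles add:
R1*R2 = cos(a1 + a2) + sin(a1 + a2)*e12.
a1 + a2 = 10 + 11 = 21 deg
cos(21 deg) = 0.9336
sin(21 deg) = 0.3584
R1*R2 = 0.9336 + 0.3584*e12


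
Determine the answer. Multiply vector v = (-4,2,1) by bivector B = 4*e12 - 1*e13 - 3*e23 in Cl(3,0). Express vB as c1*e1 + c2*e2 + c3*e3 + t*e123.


vB has grade-1 (vector) and grade-3 (trivector) parts: vB = (v _| B) + (v ^ B).
Vector part <vB>_1:
  e1: -v2*b12 - v3*b13 = -(2)*(4) - (1)*(-1) = -7
  e2: v1*b12 - v3*b23 = (-4)*(4) - (1)*(-3) = -13
  e3: v1*b13 + v2*b23 = (-4)*(-1) + (2)*(-3) = -2
Trivector part <vB>_3:
  e123: v1*b23 - v2*b13 + v3*b12 = (-4)*(-3) - (2)*(-1) + (1)*(4) = 18
vB = -7*e1 - 13*e2 - 2*e3 + 18*e123


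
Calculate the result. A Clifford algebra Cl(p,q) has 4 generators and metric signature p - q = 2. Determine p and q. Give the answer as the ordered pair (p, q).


We need p + q = 4 and p - q = 2.
Adding: 2p = 4 + 2 = 6, so p = 3.
Then q = 4 - 3 = 1.
(p, q) = (3, 1)


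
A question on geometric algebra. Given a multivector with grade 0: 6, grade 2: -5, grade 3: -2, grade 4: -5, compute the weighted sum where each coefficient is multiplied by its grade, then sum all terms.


Grade-weighted sum = sum of grade_k * coefficient_k
0*6 = 0
2*(-5) = -10
3*(-2) = -6
4*(-5) = -20
Total = 0 + (-10) + (-6) + (-20) = -36


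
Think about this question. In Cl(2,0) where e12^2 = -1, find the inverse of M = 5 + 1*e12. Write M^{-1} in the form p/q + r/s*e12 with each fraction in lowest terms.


M = 5 + 1*e12, where e12^2 = -1.
Since M commutes with its reverse ~M = a - b*e12, M * ~M = a^2 - b^2*e12^2 = a^2 + b^2.
So M^{-1} = ~M / (a^2 + b^2) = (a - b*e12)/(a^2 + b^2).
a^2 + b^2 = 25 + 1 = 26
Scalar part = 5/26 = 5/26
Bivector coeff = -1/26 = -1/26
M^{-1} = 5/26 - 1/26*e12


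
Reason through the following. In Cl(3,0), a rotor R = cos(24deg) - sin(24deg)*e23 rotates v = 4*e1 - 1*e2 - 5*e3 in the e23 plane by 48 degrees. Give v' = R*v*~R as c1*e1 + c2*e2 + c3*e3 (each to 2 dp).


Rotor R = cos(24deg) - sin(24deg)*e23
Rotation angle theta = 2 * 24 = 48 degrees in the e23 plane (e2 -> e3).
The component perpendicular to the plane (e1) is invariant: v'_1 = v1 = 4.00
cos(48deg) = 0.6691, sin(48deg) = 0.7431
v'_2 = v2*cos(theta) - v3*sin(theta) = -1*0.6691 - (-5)*0.7431 = 3.05
v'_3 = v2*sin(theta) + v3*cos(theta) = -1*0.7431 + (-5)*0.6691 = -4.09
v' = 4.00*e1 + 3.05*e2 - 4.09*e3


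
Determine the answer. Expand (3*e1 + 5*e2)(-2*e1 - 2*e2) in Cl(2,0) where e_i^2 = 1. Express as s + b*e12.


Expand: (3*e1 + 5*e2)(-2*e1 - 2*e2)
= 3*(-2)*e1e1 + 3*(-2)*e1e2 + 5*(-2)*e2e1 + 5*(-2)*e2e2
Using e1^2 = e2^2 = 1, e2e1 = -e1e2:
Scalar part s = 3*(-2) + 5*(-2) = -6 + (-10) = -16
Bivector part b = 3*(-2) - 5*(-2) = -6 - (-10) = 4
uv = -16 + 4*e12


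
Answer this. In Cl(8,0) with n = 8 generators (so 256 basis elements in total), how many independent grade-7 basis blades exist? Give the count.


Number of grade-k basis blades in Cl(p,q) with n = p + q is C(n, k).
n = 8 + 0 = 8
C(8, 7) = 8! / (7! * 1!)
= 40320 / (5040 * 1)
= 8


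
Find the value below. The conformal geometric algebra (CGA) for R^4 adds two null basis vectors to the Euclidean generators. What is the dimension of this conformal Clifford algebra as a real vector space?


The conformal model of R^4 uses Cl(5,1): the 4 Euclidean generators plus two extra orthogonal generators e+ (e+^2 = +1) and e- (e-^2 = -1), from which the null vectors e0, einf are built.
Number of generators m = 4 + 2 = 6.
dim Cl(p,q) = 2^m = 2^6 = 64


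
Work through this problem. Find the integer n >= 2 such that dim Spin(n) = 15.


dim Spin(n) = dim so(n) = n(n-1)/2.
Solve n(n-1)/2 = 15, i.e. n^2 - n - 30 = 0.
Discriminant = 1 + 8*15 = 121
n = (1 + sqrt(121))/2 = (1 + 11)/2 = 6


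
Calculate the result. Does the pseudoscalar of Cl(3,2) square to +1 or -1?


The pseudoscalar I = e1...e_n (product of all n generators) of Cl(p,q) satisfies I^2 = (-1)^(q + n(n-1)/2).
p = 3, q = 2, n = p + q = 5
n(n-1)/2 = 5 * 4 / 2 = 10
Exponent = q + n(n-1)/2 = 2 + 10 = 12
I^2 = (-1)^12 = +1


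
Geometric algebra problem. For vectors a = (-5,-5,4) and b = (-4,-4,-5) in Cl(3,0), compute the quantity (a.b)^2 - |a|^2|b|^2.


a . b = (-5)*(-4) + (-5)*(-4) + 4*(-5)
= 20 + 20 + (-20) = 20
|a|^2 = (-5)^2 + (-5)^2 + 4^2 = 66
|b|^2 = (-4)^2 + (-4)^2 + (-5)^2 = 57
(a.b)^2 = 20^2 = 400
|a|^2 * |b|^2 = 66 * 57 = 3762
Result = 400 - 3762 = -3362


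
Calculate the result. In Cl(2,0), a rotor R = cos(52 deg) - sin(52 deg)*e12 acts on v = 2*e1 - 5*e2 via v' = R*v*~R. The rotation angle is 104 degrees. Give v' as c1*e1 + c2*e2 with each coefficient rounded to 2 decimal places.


Rotor R = cos(52deg) - sin(52deg)*e12
Rotation angle theta = 2 * 52 = 104 degrees
v' = R*v*~R rotates v by theta.
cos(104deg) = -0.2419, sin(104deg) = 0.9703
v'_1 = 2*cos(104deg) - (-5)*sin(104deg)
= 2*(-0.2419) - (-5)*0.9703
= 4.37
v'_2 = 2*sin(104deg) + (-5)*cos(104deg)
= 2*0.9703 + (-5)*(-0.2419)
= 3.15
v' = 4.37*e1 + 3.15*e2


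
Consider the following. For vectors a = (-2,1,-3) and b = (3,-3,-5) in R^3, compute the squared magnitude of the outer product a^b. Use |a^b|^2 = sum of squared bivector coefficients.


a wedge b = (a1*b2 - a2*b1)*e12 + (a1*b3 - a3*b1)*e13 + (a2*b3 - a3*b2)*e23
e12 coeff: (-2)*(-3) - 1*3 = 6 - 3 = 3
e13 coeff: (-2)*(-5) - (-3)*3 = 10 - (-9) = 19
e23 coeff: 1*(-5) - (-3)*(-3) = -5 - 9 = -14
|a wedge b|^2 = 3^2 + 19^2 + (-14)^2
= 9 + 361 + 196
= 566


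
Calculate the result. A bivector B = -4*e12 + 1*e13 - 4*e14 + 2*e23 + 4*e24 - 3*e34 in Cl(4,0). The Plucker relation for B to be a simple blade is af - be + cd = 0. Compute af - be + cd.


Plucker relation: af - be + cd
a*f = (-4)*(-3) = 12
b*e = 1*4 = 4
c*d = (-4)*2 = -8
af - be + cd = 12 - 4 + (-8)
= 0


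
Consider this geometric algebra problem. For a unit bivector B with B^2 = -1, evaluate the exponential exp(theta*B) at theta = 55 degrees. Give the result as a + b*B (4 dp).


For a unit bivector B with B^2 = -1, the exponential series gives
e^(theta*B) = cos(theta) + sin(theta)*B (the GA analogue of Euler's formula).
theta = 55 degrees = 0.959931 rad
cos(55 deg) = 0.5736
sin(55 deg) = 0.8192
exp(theta*B) = 0.5736 + 0.8192*B


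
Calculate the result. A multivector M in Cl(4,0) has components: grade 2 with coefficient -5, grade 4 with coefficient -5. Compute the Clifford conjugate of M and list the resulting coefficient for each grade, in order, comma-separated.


Clifford conjugate sign for grade k: (-1)^(k(k+1)/2)
Grade 2: (-1)^(2*3/2) = (-1)^3 = -1, coeff -5 -> 5
Grade 4: (-1)^(4*5/2) = (-1)^10 = 1, coeff -5 -> -5
Conjugated coefficients: 5, -5


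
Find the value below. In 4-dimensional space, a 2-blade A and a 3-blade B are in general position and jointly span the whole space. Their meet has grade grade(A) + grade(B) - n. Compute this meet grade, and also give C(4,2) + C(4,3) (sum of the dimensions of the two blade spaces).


Meet grade = grade(A) + grade(B) - n
= 2 + 3 - 4 = 1
C(4,2) = 6
C(4,3) = 4
dim_A + dim_B = 6 + 4 = 10


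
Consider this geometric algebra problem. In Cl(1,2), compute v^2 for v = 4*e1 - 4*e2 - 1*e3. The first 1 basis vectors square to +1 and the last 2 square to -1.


v^2 = sum of c_i^2 * e_i^2
Positive signature terms (e_i^2 = +1): 4^2 = 16
Negative signature terms (e_j^2 = -1): (-4)^2 + (-1)^2 = 17
v^2 = 16 - 17 = -1


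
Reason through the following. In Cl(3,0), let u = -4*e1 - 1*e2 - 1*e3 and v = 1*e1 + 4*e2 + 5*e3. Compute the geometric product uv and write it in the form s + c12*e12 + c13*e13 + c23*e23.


In Cl(3,0): e_i^2 = 1, e_ie_j = -e_je_i for i != j.
Scalar part = u . v = (-4)*1 + (-1)*4 + (-1)*5
= -4 + (-4) + (-5) = -13
e12 coeff = (-4)*4 - (-1)*1 = -16 - (-1) = -15
e13 coeff = (-4)*5 - (-1)*1 = -20 - (-1) = -19
e23 coeff = (-1)*5 - (-1)*4 = -5 - (-4) = -1
uv = -13 - 15*e12 - 19*e13 - 1*e23


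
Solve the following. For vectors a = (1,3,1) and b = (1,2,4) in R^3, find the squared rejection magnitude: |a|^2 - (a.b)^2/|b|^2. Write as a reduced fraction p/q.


|a|^2 = 1^2 + 3^2 + 1^2 = 11
|b|^2 = 1^2 + 2^2 + 4^2 = 21
a . b = 1*1 + 3*2 + 1*4 = 11
(a.b)^2 = 11^2 = 121
|rej|^2 = 11 - 121/21
= (231 - 121)/21
= 110/21
In lowest terms: 110/21


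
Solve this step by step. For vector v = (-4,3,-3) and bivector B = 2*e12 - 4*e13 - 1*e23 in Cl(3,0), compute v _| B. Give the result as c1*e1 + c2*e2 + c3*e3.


Left contraction v _| B = <vB>_1 (grade-1 part of the geometric product vB).
Using e1_|e12 = e2, e2_|e12 = -e1, e1_|e13 = e3, e3_|e13 = -e1, e2_|e23 = e3, e3_|e23 = -e2:
e1 coeff: -v2*b12 - v3*b13 = -(3)*(2) - (-3)*(-4) = -18
e2 coeff: v1*b12 - v3*b23 = (-4)*(2) - (-3)*(-1) = -11
e3 coeff: v1*b13 + v2*b23 = (-4)*(-4) + (3)*(-1) = 13
v _| B = -18*e1 - 11*e2 + 13*e3


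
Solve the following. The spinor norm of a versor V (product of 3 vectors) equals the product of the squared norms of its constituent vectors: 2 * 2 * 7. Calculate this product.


Spinor norm N(V) = |v1|^2 * |v2|^2 * ... * |v3|^2
= 2 * 2 * 7
Running product: 2, 4, 28
N(V) = 28


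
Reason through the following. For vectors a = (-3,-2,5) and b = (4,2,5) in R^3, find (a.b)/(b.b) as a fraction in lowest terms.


Projection coefficient = (a . b) / (b . b)
a . b = (-3)*4 + (-2)*2 + 5*5
= -12 + (-4) + 25 = 9
b . b = 4^2 + 2^2 + 5^2
= 16 + 4 + 25 = 45
Coefficient = 9/45
In lowest terms: 1/5


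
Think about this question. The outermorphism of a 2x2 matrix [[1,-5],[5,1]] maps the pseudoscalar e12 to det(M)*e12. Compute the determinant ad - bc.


The outermorphism of a linear map f sends e1^e2 to f(e1)^f(e2).
f(e1) = 1*e1 + 5*e2
f(e2) = -5*e1 + 1*e2
f(e1) ^ f(e2) = (1*e1 + 5*e2) ^ (-5*e1 + 1*e2)
= 1*1*e12 + 5*(-5)*e21
= (1 - (-25))*e12
= 26*e12
Coefficient = 26


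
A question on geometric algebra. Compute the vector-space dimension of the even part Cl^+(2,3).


Even subalgebra dimension = 2^(n-1)
n = 2 + 3 = 5
2^(5 - 1) = 2^4 = 16
Verification: sum of C(5,k) for even k = 1 + 10 + 5 = 16
Result = 16


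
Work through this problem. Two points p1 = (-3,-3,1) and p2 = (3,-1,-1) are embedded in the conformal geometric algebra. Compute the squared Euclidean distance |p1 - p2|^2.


p1 - p2 = (-6, -2, 2)
|p1 - p2|^2 = (-6)^2 + (-2)^2 + 2^2
= 36 + 4 + 4
= 44


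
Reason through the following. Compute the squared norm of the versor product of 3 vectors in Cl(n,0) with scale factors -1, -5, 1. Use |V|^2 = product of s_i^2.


Each vector v_i has |v_i|^2 = s_i^2
Squared scales: (-1)^2 = 1, (-5)^2 = 25, 1^2 = 1
|V|^2 = 1 * 25 * 1
= 25


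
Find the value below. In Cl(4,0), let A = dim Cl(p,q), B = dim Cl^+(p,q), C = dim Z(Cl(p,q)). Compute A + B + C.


n = 4 + 0 = 4
Total dim = 2^4 = 16
Even subalgebra dim = 2^3 = 8
n is even, so center dim = 1
Sum = 16 + 8 + 1 = 25


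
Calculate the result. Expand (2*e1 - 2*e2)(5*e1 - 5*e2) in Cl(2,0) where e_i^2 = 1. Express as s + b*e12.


Expand: (2*e1 - 2*e2)(5*e1 - 5*e2)
= 2*5*e1e1 + 2*(-5)*e1e2 + (-2)*5*e2e1 + (-2)*(-5)*e2e2
Using e1^2 = e2^2 = 1, e2e1 = -e1e2:
Scalar part s = 2*5 + (-2)*(-5) = 10 + 10 = 20
Bivector part b = 2*(-5) - (-2)*5 = -10 - (-10) = 0
uv = 20 + 0*e12


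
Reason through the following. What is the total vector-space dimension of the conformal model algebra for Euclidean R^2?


The conformal model of R^2 uses Cl(3,1): the 2 Euclidean generators plus two extra orthogonal generators e+ (e+^2 = +1) and e- (e-^2 = -1), from which the null vectors e0, einf are built.
Number of generators m = 2 + 2 = 4.
dim Cl(p,q) = 2^m = 2^4 = 16


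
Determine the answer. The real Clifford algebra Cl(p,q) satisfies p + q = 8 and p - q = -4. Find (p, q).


We need p + q = 8 and p - q = -4.
Adding: 2p = 8 + (-4) = 4, so p = 2.
Then q = 8 - 2 = 6.
(p, q) = (2, 6)


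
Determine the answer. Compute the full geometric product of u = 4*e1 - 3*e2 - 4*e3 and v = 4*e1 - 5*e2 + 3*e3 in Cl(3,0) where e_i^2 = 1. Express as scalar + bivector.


In Cl(3,0): e_i^2 = 1, e_ie_j = -e_je_i for i != j.
Scalar part = u . v = 4*4 + (-3)*(-5) + (-4)*3
= 16 + 15 + (-12) = 19
e12 coeff = 4*(-5) - (-3)*4 = -20 - (-12) = -8
e13 coeff = 4*3 - (-4)*4 = 12 - (-16) = 28
e23 coeff = (-3)*3 - (-4)*(-5) = -9 - 20 = -29
uv = 19 - 8*e12 + 28*e13 - 29*e23


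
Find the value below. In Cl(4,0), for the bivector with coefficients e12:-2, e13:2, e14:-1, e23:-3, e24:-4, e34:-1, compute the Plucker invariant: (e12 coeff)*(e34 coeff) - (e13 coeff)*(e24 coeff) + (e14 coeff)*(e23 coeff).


Plucker relation: af - be + cd
a*f = (-2)*(-1) = 2
b*e = 2*(-4) = -8
c*d = (-1)*(-3) = 3
af - be + cd = 2 - (-8) + 3
= 13


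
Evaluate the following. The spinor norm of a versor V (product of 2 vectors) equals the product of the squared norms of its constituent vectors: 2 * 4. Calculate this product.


Spinor norm N(V) = |v1|^2 * |v2|^2 * ... * |v2|^2
= 2 * 4
Running product: 2, 8
N(V) = 8


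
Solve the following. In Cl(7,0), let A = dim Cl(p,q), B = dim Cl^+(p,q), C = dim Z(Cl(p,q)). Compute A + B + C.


n = 7 + 0 = 7
Total dim = 2^7 = 128
Even subalgebra dim = 2^6 = 64
n is odd, so center dim = 2
Sum = 128 + 64 + 2 = 194


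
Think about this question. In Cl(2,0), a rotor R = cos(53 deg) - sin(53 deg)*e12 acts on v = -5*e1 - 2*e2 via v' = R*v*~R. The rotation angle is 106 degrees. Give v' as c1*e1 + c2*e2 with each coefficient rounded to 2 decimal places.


Rotor R = cos(53deg) - sin(53deg)*e12
Rotation angle theta = 2 * 53 = 106 degrees
v' = R*v*~R rotates v by theta.
cos(106deg) = -0.2756, sin(106deg) = 0.9613
v'_1 = -5*cos(106deg) - (-2)*sin(106deg)
= -5*(-0.2756) - (-2)*0.9613
= 3.30
v'_2 = -5*sin(106deg) + (-2)*cos(106deg)
= -5*0.9613 + (-2)*(-0.2756)
= -4.26
v' = 3.30*e1 - 4.26*e2


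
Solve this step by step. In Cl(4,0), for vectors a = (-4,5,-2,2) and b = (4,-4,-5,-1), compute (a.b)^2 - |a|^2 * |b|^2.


a . b = (-4)*4 + 5*(-4) + (-2)*(-5) + 2*(-1)
= -16 + (-20) + 10 + (-2) = -28
|a|^2 = (-4)^2 + 5^2 + (-2)^2 + 2^2 = 49
|b|^2 = 4^2 + (-4)^2 + (-5)^2 + (-1)^2 = 58
(a.b)^2 = (-28)^2 = 784
|a|^2 * |b|^2 = 49 * 58 = 2842
Result = 784 - 2842 = -2058


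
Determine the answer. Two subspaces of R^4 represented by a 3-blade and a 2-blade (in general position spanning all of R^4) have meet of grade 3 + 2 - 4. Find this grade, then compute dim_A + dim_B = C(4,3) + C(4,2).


Meet grade = grade(A) + grade(B) - n
= 3 + 2 - 4 = 1
C(4,3) = 4
C(4,2) = 6
dim_A + dim_B = 4 + 6 = 10


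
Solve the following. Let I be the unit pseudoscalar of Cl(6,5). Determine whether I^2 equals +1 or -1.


The pseudoscalar I = e1...e_n (product of all n generators) of Cl(p,q) satisfies I^2 = (-1)^(q + n(n-1)/2).
p = 6, q = 5, n = p + q = 11
n(n-1)/2 = 11 * 10 / 2 = 55
Exponent = q + n(n-1)/2 = 5 + 55 = 60
I^2 = (-1)^60 = +1


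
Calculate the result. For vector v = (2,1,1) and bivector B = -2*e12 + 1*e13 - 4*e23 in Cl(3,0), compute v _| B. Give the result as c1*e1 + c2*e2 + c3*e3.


Left contraction v _| B = <vB>_1 (grade-1 part of the geometric product vB).
Using e1_|e12 = e2, e2_|e12 = -e1, e1_|e13 = e3, e3_|e13 = -e1, e2_|e23 = e3, e3_|e23 = -e2:
e1 coeff: -v2*b12 - v3*b13 = -(1)*(-2) - (1)*(1) = 1
e2 coeff: v1*b12 - v3*b23 = (2)*(-2) - (1)*(-4) = 0
e3 coeff: v1*b13 + v2*b23 = (2)*(1) + (1)*(-4) = -2
v _| B = 1*e1 + 0*e2 - 2*e3


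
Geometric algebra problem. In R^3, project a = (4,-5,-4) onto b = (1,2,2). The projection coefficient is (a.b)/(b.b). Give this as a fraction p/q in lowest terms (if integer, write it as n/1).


Projection coefficient = (a . b) / (b . b)
a . b = 4*1 + (-5)*2 + (-4)*2
= 4 + (-10) + (-8) = -14
b . b = 1^2 + 2^2 + 2^2
= 1 + 4 + 4 = 9
Coefficient = -14/9
In lowest terms: -14/9


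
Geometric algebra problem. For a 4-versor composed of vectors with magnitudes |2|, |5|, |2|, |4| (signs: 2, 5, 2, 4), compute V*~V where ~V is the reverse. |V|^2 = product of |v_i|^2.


Each vector v_i has |v_i|^2 = s_i^2
Squared scales: 2^2 = 4, 5^2 = 25, 2^2 = 4, 4^2 = 16
|V|^2 = 4 * 25 * 4 * 16
= 6400


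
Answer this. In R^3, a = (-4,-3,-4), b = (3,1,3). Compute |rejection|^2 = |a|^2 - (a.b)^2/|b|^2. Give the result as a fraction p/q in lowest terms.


|a|^2 = (-4)^2 + (-3)^2 + (-4)^2 = 41
|b|^2 = 3^2 + 1^2 + 3^2 = 19
a . b = (-4)*3 + (-3)*1 + (-4)*3 = -27
(a.b)^2 = (-27)^2 = 729
|rej|^2 = 41 - 729/19
= (779 - 729)/19
= 50/19
In lowest terms: 50/19


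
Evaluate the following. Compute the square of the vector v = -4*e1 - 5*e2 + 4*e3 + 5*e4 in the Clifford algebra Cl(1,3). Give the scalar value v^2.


v^2 = sum of c_i^2 * e_i^2
Positive signature terms (e_i^2 = +1): (-4)^2 = 16
Negative signature terms (e_j^2 = -1): (-5)^2 + 4^2 + 5^2 = 66
v^2 = 16 - 66 = -50


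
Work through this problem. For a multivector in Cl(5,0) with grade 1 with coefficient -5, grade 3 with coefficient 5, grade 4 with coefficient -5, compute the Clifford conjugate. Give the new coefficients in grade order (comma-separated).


Clifford conjugate sign for grade k: (-1)^(k(k+1)/2)
Grade 1: (-1)^(1*2/2) = (-1)^1 = -1, coeff -5 -> 5
Grade 3: (-1)^(3*4/2) = (-1)^6 = 1, coeff 5 -> 5
Grade 4: (-1)^(4*5/2) = (-1)^10 = 1, coeff -5 -> -5
Conjugated coefficients: 5, 5, -5


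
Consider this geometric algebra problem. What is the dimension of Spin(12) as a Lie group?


Spin(n) double-covers SO(n); both have Lie algebra so(n) of dimension n(n-1)/2.
n = 12
n(n-1) = 12 * 11 = 132
dim Spin(12) = 132/2 = 66


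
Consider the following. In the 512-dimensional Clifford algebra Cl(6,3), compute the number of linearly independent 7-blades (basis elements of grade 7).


Number of grade-k basis blades in Cl(p,q) with n = p + q is C(n, k).
n = 6 + 3 = 9
C(9, 7) = 9! / (7! * 2!)
= 362880 / (5040 * 2)
= 36


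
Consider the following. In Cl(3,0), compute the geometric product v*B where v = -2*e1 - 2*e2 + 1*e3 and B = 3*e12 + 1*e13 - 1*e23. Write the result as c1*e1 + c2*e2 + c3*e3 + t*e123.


vB has grade-1 (vector) and grade-3 (trivector) parts: vB = (v _| B) + (v ^ B).
Vector part <vB>_1:
  e1: -v2*b12 - v3*b13 = -(-2)*(3) - (1)*(1) = 5
  e2: v1*b12 - v3*b23 = (-2)*(3) - (1)*(-1) = -5
  e3: v1*b13 + v2*b23 = (-2)*(1) + (-2)*(-1) = 0
Trivector part <vB>_3:
  e123: v1*b23 - v2*b13 + v3*b12 = (-2)*(-1) - (-2)*(1) + (1)*(3) = 7
vB = 5*e1 - 5*e2 + 0*e3 + 7*e123


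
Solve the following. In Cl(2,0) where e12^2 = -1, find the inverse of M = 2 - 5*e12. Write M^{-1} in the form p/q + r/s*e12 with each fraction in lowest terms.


M = 2 - 5*e12, where e12^2 = -1.
Since M commutes with its reverse ~M = a - b*e12, M * ~M = a^2 - b^2*e12^2 = a^2 + b^2.
So M^{-1} = ~M / (a^2 + b^2) = (a - b*e12)/(a^2 + b^2).
a^2 + b^2 = 4 + 25 = 29
Scalar part = 2/29 = 2/29
Bivector coeff = 5/29 = 5/29
M^{-1} = 2/29 + 5/29*e12


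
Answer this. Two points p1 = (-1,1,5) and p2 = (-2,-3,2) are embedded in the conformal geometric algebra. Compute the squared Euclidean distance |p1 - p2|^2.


p1 - p2 = (1, 4, 3)
|p1 - p2|^2 = 1^2 + 4^2 + 3^2
= 1 + 16 + 9
= 26


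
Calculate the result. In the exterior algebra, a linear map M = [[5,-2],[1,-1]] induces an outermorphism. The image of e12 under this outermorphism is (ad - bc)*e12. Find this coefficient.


The outermorphism of a linear map f sends e1^e2 to f(e1)^f(e2).
f(e1) = 5*e1 + 1*e2
f(e2) = -2*e1 - 1*e2
f(e1) ^ f(e2) = (5*e1 + 1*e2) ^ (-2*e1 - 1*e2)
= 5*(-1)*e12 + 1*(-2)*e21
= (-5 - (-2))*e12
= -3*e12
Coefficient = -3


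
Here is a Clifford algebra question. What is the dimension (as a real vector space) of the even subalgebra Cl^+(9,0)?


Even subalgebra dimension = 2^(n-1)
n = 9 + 0 = 9
2^(9 - 1) = 2^8 = 256
Verification: sum of C(9,k) for even k = 1 + 36 + 126 + 84 + 9 = 256
Result = 256


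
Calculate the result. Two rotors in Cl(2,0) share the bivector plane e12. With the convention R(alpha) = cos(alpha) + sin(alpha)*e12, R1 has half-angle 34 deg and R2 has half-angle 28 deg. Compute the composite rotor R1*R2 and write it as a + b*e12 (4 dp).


Same-plane rotors commute and their half-angles add:
R1*R2 = cos(a1 + a2) + sin(a1 + a2)*e12.
a1 + a2 = 34 + 28 = 62 deg
cos(62 deg) = 0.4695
sin(62 deg) = 0.8829
R1*R2 = 0.4695 + 0.8829*e12


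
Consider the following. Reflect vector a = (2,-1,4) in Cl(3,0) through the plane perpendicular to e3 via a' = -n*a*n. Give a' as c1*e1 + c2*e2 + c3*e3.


Reflection formula: a' = -n*a*n, with n = e3 (unit vector, n^2 = 1).
For reflection through hyperplane perp to e3:
The component along e3 flips sign, others stay.
a = (2, -1, 4)
a' = (2, -1, -4)
a' = 2*e1 - 1*e2 - 4*e3


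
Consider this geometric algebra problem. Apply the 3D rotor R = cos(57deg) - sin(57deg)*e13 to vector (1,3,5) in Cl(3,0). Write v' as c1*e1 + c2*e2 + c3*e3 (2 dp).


Rotor R = cos(57deg) - sin(57deg)*e13
Rotation angle theta = 2 * 57 = 114 degrees in the e13 plane (e1 -> e3).
The component perpendicular to the plane (e2) is invariant: v'_2 = v2 = 3.00
cos(114deg) = -0.4067, sin(114deg) = 0.9135
v'_1 = v1*cos(theta) - v3*sin(theta) = 1*(-0.4067) - 5*0.9135 = -4.97
v'_3 = v1*sin(theta) + v3*cos(theta) = 1*0.9135 + 5*(-0.4067) = -1.12
v' = -4.97*e1 + 3.00*e2 - 1.12*e3


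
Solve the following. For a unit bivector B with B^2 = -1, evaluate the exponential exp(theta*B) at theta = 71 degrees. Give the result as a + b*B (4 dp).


For a unit bivector B with B^2 = -1, the exponential series gives
e^(theta*B) = cos(theta) + sin(theta)*B (the GA analogue of Euler's formula).
theta = 71 degrees = 1.239184 rad
cos(71 deg) = 0.3256
sin(71 deg) = 0.9455
exp(theta*B) = 0.3256 + 0.9455*B


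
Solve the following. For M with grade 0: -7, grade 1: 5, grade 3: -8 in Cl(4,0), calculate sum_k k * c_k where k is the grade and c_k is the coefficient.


Grade-weighted sum = sum of grade_k * coefficient_k
0*(-7) = 0
1*5 = 5
3*(-8) = -24
Total = 0 + 5 + (-24) = -19


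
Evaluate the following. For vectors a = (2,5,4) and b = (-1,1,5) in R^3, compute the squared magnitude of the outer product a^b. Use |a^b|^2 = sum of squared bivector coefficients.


a wedge b = (a1*b2 - a2*b1)*e12 + (a1*b3 - a3*b1)*e13 + (a2*b3 - a3*b2)*e23
e12 coeff: 2*1 - 5*(-1) = 2 - (-5) = 7
e13 coeff: 2*5 - 4*(-1) = 10 - (-4) = 14
e23 coeff: 5*5 - 4*1 = 25 - 4 = 21
|a wedge b|^2 = 7^2 + 14^2 + 21^2
= 49 + 196 + 441
= 686


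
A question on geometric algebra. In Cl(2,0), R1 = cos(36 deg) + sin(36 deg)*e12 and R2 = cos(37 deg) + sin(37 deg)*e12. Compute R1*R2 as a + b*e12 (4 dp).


Same-plane rotors commute and their half-angles add:
R1*R2 = cos(a1 + a2) + sin(a1 + a2)*e12.
a1 + a2 = 36 + 37 = 73 deg
cos(73 deg) = 0.2924
sin(73 deg) = 0.9563
R1*R2 = 0.2924 + 0.9563*e12


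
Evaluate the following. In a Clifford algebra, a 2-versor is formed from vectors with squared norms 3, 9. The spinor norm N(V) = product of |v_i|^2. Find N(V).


Spinor norm N(V) = |v1|^2 * |v2|^2 * ... * |v2|^2
= 3 * 9
Running product: 3, 27
N(V) = 27


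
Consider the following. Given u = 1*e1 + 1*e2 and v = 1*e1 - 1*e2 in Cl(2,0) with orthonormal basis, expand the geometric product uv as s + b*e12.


Expand: (1*e1 + 1*e2)(1*e1 - 1*e2)
= 1*1*e1e1 + 1*(-1)*e1e2 + 1*1*e2e1 + 1*(-1)*e2e2
Using e1^2 = e2^2 = 1, e2e1 = -e1e2:
Scalar part s = 1*1 + 1*(-1) = 1 + (-1) = 0
Bivector part b = 1*(-1) - 1*1 = -1 - 1 = -2
uv = 0 - 2*e12


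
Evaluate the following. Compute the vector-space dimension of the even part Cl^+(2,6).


Even subalgebra dimension = 2^(n-1)
n = 2 + 6 = 8
2^(8 - 1) = 2^7 = 128
Verification: sum of C(8,k) for even k = 1 + 28 + 70 + 28 + 1 = 128
Result = 128


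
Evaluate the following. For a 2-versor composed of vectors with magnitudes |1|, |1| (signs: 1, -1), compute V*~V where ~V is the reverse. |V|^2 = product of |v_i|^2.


Each vector v_i has |v_i|^2 = s_i^2
Squared scales: 1^2 = 1, (-1)^2 = 1
|V|^2 = 1 * 1
= 1


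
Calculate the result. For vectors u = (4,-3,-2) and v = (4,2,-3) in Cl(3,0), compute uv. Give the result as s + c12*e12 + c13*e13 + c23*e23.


In Cl(3,0): e_i^2 = 1, e_ie_j = -e_je_i for i != j.
Scalar part = u . v = 4*4 + (-3)*2 + (-2)*(-3)
= 16 + (-6) + 6 = 16
e12 coeff = 4*2 - (-3)*4 = 8 - (-12) = 20
e13 coeff = 4*(-3) - (-2)*4 = -12 - (-8) = -4
e23 coeff = (-3)*(-3) - (-2)*2 = 9 - (-4) = 13
uv = 16 + 20*e12 - 4*e13 + 13*e23


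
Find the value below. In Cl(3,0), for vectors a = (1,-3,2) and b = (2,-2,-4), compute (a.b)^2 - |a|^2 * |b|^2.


a . b = 1*2 + (-3)*(-2) + 2*(-4)
= 2 + 6 + (-8) = 0
|a|^2 = 1^2 + (-3)^2 + 2^2 = 14
|b|^2 = 2^2 + (-2)^2 + (-4)^2 = 24
(a.b)^2 = 0^2 = 0
|a|^2 * |b|^2 = 14 * 24 = 336
Result = 0 - 336 = -336


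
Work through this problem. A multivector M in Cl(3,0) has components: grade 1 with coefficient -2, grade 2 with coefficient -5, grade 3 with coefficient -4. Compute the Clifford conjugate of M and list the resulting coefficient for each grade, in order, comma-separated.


Clifford conjugate sign for grade k: (-1)^(k(k+1)/2)
Grade 1: (-1)^(1*2/2) = (-1)^1 = -1, coeff -2 -> 2
Grade 2: (-1)^(2*3/2) = (-1)^3 = -1, coeff -5 -> 5
Grade 3: (-1)^(3*4/2) = (-1)^6 = 1, coeff -4 -> -4
Conjugated coefficients: 2, 5, -4


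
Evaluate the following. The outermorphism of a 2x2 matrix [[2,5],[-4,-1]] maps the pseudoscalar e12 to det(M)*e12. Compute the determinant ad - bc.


The outermorphism of a linear map f sends e1^e2 to f(e1)^f(e2).
f(e1) = 2*e1 - 4*e2
f(e2) = 5*e1 - 1*e2
f(e1) ^ f(e2) = (2*e1 - 4*e2) ^ (5*e1 - 1*e2)
= 2*(-1)*e12 + (-4)*5*e21
= (-2 - (-20))*e12
= 18*e12
Coefficient = 18


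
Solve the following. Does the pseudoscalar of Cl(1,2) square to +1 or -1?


The pseudoscalar I = e1...e_n (product of all n generators) of Cl(p,q) satisfies I^2 = (-1)^(q + n(n-1)/2).
p = 1, q = 2, n = p + q = 3
n(n-1)/2 = 3 * 2 / 2 = 3
Exponent = q + n(n-1)/2 = 2 + 3 = 5
I^2 = (-1)^5 = -1


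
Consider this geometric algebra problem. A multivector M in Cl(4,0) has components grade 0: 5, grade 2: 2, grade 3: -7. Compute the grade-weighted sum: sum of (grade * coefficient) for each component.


Grade-weighted sum = sum of grade_k * coefficient_k
0*5 = 0
2*2 = 4
3*(-7) = -21
Total = 0 + 4 + (-21) = -17


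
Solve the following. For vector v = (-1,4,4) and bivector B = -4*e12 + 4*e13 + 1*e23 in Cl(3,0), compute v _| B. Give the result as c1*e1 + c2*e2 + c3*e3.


Left contraction v _| B = <vB>_1 (grade-1 part of the geometric product vB).
Using e1_|e12 = e2, e2_|e12 = -e1, e1_|e13 = e3, e3_|e13 = -e1, e2_|e23 = e3, e3_|e23 = -e2:
e1 coeff: -v2*b12 - v3*b13 = -(4)*(-4) - (4)*(4) = 0
e2 coeff: v1*b12 - v3*b23 = (-1)*(-4) - (4)*(1) = 0
e3 coeff: v1*b13 + v2*b23 = (-1)*(4) + (4)*(1) = 0
v _| B = 0*e1 + 0*e2 + 0*e3


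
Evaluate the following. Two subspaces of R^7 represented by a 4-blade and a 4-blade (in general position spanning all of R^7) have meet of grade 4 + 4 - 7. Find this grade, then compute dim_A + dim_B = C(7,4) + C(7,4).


Meet grade = grade(A) + grade(B) - n
= 4 + 4 - 7 = 1
C(7,4) = 35
C(7,4) = 35
dim_A + dim_B = 35 + 35 = 70


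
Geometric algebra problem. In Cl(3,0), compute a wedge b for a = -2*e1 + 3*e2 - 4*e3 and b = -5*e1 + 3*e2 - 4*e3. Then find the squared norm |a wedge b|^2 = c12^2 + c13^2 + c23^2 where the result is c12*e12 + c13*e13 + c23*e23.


a wedge b = (a1*b2 - a2*b1)*e12 + (a1*b3 - a3*b1)*e13 + (a2*b3 - a3*b2)*e23
e12 coeff: (-2)*3 - 3*(-5) = -6 - (-15) = 9
e13 coeff: (-2)*(-4) - (-4)*(-5) = 8 - 20 = -12
e23 coeff: 3*(-4) - (-4)*3 = -12 - (-12) = 0
|a wedge b|^2 = 9^2 + (-12)^2 + 0^2
= 81 + 144 + 0
= 225


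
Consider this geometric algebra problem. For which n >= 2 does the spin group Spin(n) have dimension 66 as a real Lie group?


dim Spin(n) = dim so(n) = n(n-1)/2.
Solve n(n-1)/2 = 66, i.e. n^2 - n - 132 = 0.
Discriminant = 1 + 8*66 = 529
n = (1 + sqrt(529))/2 = (1 + 23)/2 = 12


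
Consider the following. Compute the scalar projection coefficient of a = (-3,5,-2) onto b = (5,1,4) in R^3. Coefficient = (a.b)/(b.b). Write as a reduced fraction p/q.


Projection coefficient = (a . b) / (b . b)
a . b = (-3)*5 + 5*1 + (-2)*4
= -15 + 5 + (-8) = -18
b . b = 5^2 + 1^2 + 4^2
= 25 + 1 + 16 = 42
Coefficient = -18/42
In lowest terms: -3/7


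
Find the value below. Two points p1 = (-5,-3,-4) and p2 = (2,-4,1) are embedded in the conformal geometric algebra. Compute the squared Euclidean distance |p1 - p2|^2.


p1 - p2 = (-7, 1, -5)
|p1 - p2|^2 = (-7)^2 + 1^2 + (-5)^2
= 49 + 1 + 25
= 75


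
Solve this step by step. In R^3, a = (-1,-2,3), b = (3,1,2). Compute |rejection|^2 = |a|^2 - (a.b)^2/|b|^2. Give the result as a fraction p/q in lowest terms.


|a|^2 = (-1)^2 + (-2)^2 + 3^2 = 14
|b|^2 = 3^2 + 1^2 + 2^2 = 14
a . b = (-1)*3 + (-2)*1 + 3*2 = 1
(a.b)^2 = 1^2 = 1
|rej|^2 = 14 - 1/14
= (196 - 1)/14
= 195/14
In lowest terms: 195/14
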